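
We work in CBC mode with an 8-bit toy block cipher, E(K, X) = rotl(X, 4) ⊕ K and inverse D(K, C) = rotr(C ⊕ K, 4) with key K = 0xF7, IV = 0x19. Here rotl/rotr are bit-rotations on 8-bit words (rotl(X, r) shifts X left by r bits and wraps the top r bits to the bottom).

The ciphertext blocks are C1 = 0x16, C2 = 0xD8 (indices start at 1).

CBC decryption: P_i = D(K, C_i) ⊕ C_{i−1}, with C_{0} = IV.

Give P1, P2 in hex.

P1 = 0x07, P2 = 0xE4

P1: D(K, 0x16) = 0x1E; 0x1E ⊕ 0x19 = 0x07.
P2: D(K, 0xD8) = 0xF2; 0xF2 ⊕ 0x16 = 0xE4.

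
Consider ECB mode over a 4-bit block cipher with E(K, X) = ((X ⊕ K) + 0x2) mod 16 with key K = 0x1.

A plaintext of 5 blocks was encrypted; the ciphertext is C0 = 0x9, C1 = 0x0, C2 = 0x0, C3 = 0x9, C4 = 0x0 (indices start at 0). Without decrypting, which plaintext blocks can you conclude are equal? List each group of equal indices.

P0 = P3; P1 = P2 = P4

ECB encrypts each block independently with the same key, so equal ciphertext blocks imply equal plaintext blocks.
C0 = C3 = 0x9, so P0 = P3.
C1 = C2 = C4 = 0x0, so P1 = P2 = P4.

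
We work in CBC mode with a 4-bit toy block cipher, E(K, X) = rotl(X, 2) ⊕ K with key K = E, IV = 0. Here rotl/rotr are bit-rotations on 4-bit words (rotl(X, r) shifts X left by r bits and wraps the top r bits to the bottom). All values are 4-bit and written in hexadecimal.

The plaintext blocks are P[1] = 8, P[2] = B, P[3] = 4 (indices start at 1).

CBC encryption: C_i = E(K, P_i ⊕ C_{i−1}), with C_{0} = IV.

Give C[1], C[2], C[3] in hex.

C[1]: P[1] ⊕ 0 = 8; E(K, 8) = C.
C[2]: P[2] ⊕ C = 7; E(K, 7) = 3.
C[3]: P[3] ⊕ 3 = 7; E(K, 7) = 3.

C[1] = C, C[2] = 3, C[3] = 3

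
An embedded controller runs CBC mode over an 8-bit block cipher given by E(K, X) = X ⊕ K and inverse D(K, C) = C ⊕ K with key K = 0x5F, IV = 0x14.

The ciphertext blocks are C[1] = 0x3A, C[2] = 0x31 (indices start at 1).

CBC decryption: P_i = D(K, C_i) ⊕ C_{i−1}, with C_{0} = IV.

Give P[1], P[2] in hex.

P[1] = 0x71, P[2] = 0x54

P[1]: D(K, 0x3A) = 0x65; 0x65 ⊕ 0x14 = 0x71.
P[2]: D(K, 0x31) = 0x6E; 0x6E ⊕ 0x3A = 0x54.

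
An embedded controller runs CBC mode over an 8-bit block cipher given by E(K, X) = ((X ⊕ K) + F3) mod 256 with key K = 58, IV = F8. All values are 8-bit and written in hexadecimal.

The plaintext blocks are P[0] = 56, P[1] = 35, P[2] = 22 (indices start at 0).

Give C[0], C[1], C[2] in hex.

C[0] = E9, C[1] = 77, C[2] = 00

CBC encryption: C_i = E(K, P_i ⊕ C_{i−1}), with C_{−1} = IV.
C[0]: P[0] ⊕ F8 = AE; E(K, AE) = E9.
C[1]: P[1] ⊕ E9 = DC; E(K, DC) = 77.
C[2]: P[2] ⊕ 77 = 55; E(K, 55) = 00.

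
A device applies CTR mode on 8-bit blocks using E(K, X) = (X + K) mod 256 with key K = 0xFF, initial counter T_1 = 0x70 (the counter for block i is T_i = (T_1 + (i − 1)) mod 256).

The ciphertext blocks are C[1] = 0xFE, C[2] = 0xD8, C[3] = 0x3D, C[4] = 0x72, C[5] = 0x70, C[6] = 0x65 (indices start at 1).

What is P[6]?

P[6] = 0x11

CTR decryption: S_i = E(K, T_i) where T_i is the counter for block i; P_i = C_i ⊕ S_i.
P[6]: T = 0x75, S = E(K, T) = 0x74; 0x65 ⊕ 0x74 = 0x11.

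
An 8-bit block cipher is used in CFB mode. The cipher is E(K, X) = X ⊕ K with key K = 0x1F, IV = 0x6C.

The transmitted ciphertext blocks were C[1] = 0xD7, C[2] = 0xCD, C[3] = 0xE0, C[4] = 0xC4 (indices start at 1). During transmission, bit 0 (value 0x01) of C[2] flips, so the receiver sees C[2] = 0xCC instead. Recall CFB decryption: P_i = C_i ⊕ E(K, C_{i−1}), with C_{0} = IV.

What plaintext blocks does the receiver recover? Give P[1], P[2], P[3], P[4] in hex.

Only C[2] changed, to 0xCC. In CFB, a change in C_i flips the same bit in P_i and garbles P_{i+1}. Decrypting the received ciphertext:
P[1]: E(K, 0x6C) = 0x73; 0xD7 ⊕ 0x73 = 0xA4.
P[2]: E(K, 0xD7) = 0xC8; 0xCC ⊕ 0xC8 = 0x04.
P[3]: E(K, 0xCC) = 0xD3; 0xE0 ⊕ 0xD3 = 0x33.
P[4]: E(K, 0xE0) = 0xFF; 0xC4 ⊕ 0xFF = 0x3B.
Blocks that differ from the original plaintext: P[2], P[3].

P[1] = 0xA4, P[2] = 0x04, P[3] = 0x33, P[4] = 0x3B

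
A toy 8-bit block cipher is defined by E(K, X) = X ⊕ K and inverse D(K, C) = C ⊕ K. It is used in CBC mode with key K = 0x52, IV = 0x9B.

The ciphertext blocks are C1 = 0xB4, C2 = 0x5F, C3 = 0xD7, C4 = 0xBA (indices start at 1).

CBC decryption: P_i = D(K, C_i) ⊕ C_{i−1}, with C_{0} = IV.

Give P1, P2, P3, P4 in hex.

P1: D(K, 0xB4) = 0xE6; 0xE6 ⊕ 0x9B = 0x7D.
P2: D(K, 0x5F) = 0x0D; 0x0D ⊕ 0xB4 = 0xB9.
P3: D(K, 0xD7) = 0x85; 0x85 ⊕ 0x5F = 0xDA.
P4: D(K, 0xBA) = 0xE8; 0xE8 ⊕ 0xD7 = 0x3F.

P1 = 0x7D, P2 = 0xB9, P3 = 0xDA, P4 = 0x3F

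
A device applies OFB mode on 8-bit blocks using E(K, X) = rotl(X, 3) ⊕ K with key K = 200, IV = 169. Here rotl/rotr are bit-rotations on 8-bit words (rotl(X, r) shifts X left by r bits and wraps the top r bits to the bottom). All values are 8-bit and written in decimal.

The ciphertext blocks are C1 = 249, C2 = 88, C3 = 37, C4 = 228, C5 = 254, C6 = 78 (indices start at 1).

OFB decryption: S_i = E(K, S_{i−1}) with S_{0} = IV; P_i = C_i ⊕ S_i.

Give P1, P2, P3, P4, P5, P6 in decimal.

P1 = 124, P2 = 188, P3 = 202, P4 = 83, P5 = 139, P6 = 45

P1: S = E(K, 169) = 133; 249 ⊕ 133 = 124.
P2: S = E(K, 133) = 228; 88 ⊕ 228 = 188.
P3: S = E(K, 228) = 239; 37 ⊕ 239 = 202.
P4: S = E(K, 239) = 183; 228 ⊕ 183 = 83.
P5: S = E(K, 183) = 117; 254 ⊕ 117 = 139.
P6: S = E(K, 117) = 99; 78 ⊕ 99 = 45.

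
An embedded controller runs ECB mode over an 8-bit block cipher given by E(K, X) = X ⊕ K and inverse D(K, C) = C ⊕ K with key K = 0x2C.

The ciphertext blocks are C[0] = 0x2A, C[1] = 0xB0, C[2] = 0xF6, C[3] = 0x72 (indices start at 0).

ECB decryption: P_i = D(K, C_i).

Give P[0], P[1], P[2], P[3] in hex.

P[0] = 0x06, P[1] = 0x9C, P[2] = 0xDA, P[3] = 0x5E

P[0]: D(K, 0x2A) = 0x06.
P[1]: D(K, 0xB0) = 0x9C.
P[2]: D(K, 0xF6) = 0xDA.
P[3]: D(K, 0x72) = 0x5E.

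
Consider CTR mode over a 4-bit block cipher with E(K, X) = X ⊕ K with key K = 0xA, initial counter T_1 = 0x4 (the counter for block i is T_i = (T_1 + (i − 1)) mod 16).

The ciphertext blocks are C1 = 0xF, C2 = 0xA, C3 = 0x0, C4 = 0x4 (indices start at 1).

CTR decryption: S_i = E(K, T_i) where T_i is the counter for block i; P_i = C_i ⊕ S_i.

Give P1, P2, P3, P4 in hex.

P1 = 0x1, P2 = 0x5, P3 = 0xC, P4 = 0x9

P1: T = 0x4, S = E(K, T) = 0xE; 0xF ⊕ 0xE = 0x1.
P2: T = 0x5, S = E(K, T) = 0xF; 0xA ⊕ 0xF = 0x5.
P3: T = 0x6, S = E(K, T) = 0xC; 0x0 ⊕ 0xC = 0xC.
P4: T = 0x7, S = E(K, T) = 0xD; 0x4 ⊕ 0xD = 0x9.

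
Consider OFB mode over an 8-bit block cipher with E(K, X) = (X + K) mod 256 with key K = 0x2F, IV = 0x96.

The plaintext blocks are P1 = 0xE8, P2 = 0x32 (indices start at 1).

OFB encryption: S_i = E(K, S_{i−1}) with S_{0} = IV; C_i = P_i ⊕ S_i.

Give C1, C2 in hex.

C1 = 0x2D, C2 = 0xC6

C1: S = E(K, 0x96) = 0xC5; 0xE8 ⊕ 0xC5 = 0x2D.
C2: S = E(K, 0xC5) = 0xF4; 0x32 ⊕ 0xF4 = 0xC6.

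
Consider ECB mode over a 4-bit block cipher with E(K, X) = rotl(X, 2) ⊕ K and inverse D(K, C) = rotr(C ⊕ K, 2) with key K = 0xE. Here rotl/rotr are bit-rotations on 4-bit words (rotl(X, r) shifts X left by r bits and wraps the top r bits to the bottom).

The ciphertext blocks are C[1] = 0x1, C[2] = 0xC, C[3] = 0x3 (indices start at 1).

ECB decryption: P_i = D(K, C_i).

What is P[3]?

P[3]: D(K, 0x3) = 0x7.

P[3] = 0x7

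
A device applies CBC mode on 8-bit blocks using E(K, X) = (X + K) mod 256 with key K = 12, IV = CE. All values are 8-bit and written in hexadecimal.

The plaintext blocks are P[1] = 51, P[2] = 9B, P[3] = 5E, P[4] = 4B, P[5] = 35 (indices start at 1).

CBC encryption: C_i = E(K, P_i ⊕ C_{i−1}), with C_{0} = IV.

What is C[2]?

C[2] = 3C

C[1]: P[1] ⊕ CE = 9F; E(K, 9F) = B1.
C[2]: P[2] ⊕ B1 = 2A; E(K, 2A) = 3C.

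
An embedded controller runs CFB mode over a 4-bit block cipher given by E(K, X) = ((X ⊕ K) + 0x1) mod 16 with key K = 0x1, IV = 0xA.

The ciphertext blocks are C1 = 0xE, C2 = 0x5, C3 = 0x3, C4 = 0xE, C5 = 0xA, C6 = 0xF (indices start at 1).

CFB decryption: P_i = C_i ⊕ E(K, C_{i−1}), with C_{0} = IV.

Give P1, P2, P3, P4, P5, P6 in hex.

P1: E(K, 0xA) = 0xC; 0xE ⊕ 0xC = 0x2.
P2: E(K, 0xE) = 0x0; 0x5 ⊕ 0x0 = 0x5.
P3: E(K, 0x5) = 0x5; 0x3 ⊕ 0x5 = 0x6.
P4: E(K, 0x3) = 0x3; 0xE ⊕ 0x3 = 0xD.
P5: E(K, 0xE) = 0x0; 0xA ⊕ 0x0 = 0xA.
P6: E(K, 0xA) = 0xC; 0xF ⊕ 0xC = 0x3.

P1 = 0x2, P2 = 0x5, P3 = 0x6, P4 = 0xD, P5 = 0xA, P6 = 0x3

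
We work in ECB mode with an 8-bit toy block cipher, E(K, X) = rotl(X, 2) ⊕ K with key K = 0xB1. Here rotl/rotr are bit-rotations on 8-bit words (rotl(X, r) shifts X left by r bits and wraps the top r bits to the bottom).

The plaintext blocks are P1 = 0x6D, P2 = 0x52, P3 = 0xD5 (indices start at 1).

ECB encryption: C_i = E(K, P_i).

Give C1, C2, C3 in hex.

C1: E(K, 0x6D) = 0x04.
C2: E(K, 0x52) = 0xF8.
C3: E(K, 0xD5) = 0xE6.

C1 = 0x04, C2 = 0xF8, C3 = 0xE6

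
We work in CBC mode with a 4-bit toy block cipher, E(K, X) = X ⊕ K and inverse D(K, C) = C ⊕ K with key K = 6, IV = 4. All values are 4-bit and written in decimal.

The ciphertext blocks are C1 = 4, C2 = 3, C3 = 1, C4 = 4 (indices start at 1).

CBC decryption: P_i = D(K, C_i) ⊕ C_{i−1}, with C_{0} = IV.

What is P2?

P2 = 1

P2: D(K, 3) = 5; 5 ⊕ 4 = 1.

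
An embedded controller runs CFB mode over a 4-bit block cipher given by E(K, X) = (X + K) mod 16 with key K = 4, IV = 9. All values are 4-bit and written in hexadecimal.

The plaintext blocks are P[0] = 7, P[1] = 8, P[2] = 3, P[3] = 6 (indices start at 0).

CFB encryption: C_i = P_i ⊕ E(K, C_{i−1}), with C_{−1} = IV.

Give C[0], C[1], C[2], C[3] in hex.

C[0] = A, C[1] = 6, C[2] = 9, C[3] = B

C[0]: E(K, 9) = D; 7 ⊕ D = A.
C[1]: E(K, A) = E; 8 ⊕ E = 6.
C[2]: E(K, 6) = A; 3 ⊕ A = 9.
C[3]: E(K, 9) = D; 6 ⊕ D = B.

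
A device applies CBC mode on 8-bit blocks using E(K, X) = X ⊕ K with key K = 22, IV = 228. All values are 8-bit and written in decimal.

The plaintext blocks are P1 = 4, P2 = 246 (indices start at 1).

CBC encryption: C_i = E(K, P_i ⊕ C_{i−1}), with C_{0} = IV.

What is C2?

C1: P1 ⊕ 228 = 224; E(K, 224) = 246.
C2: P2 ⊕ 246 = 0; E(K, 0) = 22.

C2 = 22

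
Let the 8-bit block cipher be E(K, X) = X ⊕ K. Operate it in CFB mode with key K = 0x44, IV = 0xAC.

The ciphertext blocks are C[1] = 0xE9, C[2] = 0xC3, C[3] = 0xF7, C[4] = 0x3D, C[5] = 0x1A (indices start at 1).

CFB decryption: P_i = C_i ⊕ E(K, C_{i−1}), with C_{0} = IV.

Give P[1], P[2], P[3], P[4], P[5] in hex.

P[1]: E(K, 0xAC) = 0xE8; 0xE9 ⊕ 0xE8 = 0x01.
P[2]: E(K, 0xE9) = 0xAD; 0xC3 ⊕ 0xAD = 0x6E.
P[3]: E(K, 0xC3) = 0x87; 0xF7 ⊕ 0x87 = 0x70.
P[4]: E(K, 0xF7) = 0xB3; 0x3D ⊕ 0xB3 = 0x8E.
P[5]: E(K, 0x3D) = 0x79; 0x1A ⊕ 0x79 = 0x63.

P[1] = 0x01, P[2] = 0x6E, P[3] = 0x70, P[4] = 0x8E, P[5] = 0x63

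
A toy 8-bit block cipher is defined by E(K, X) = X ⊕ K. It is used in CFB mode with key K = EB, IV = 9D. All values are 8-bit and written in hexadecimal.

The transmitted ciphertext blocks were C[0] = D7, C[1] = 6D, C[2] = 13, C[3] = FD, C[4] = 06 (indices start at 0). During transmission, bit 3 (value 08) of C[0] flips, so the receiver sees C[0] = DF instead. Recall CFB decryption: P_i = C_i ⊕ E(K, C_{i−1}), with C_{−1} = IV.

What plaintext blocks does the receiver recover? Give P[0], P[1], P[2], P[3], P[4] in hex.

P[0] = A9, P[1] = 59, P[2] = 95, P[3] = 05, P[4] = 10

Only C[0] changed, to DF. In CFB, a change in C_i flips the same bit in P_i and garbles P_{i+1}. Decrypting the received ciphertext:
P[0]: E(K, 9D) = 76; DF ⊕ 76 = A9.
P[1]: E(K, DF) = 34; 6D ⊕ 34 = 59.
P[2]: E(K, 6D) = 86; 13 ⊕ 86 = 95.
P[3]: E(K, 13) = F8; FD ⊕ F8 = 05.
P[4]: E(K, FD) = 16; 06 ⊕ 16 = 10.
Blocks that differ from the original plaintext: P[0], P[1].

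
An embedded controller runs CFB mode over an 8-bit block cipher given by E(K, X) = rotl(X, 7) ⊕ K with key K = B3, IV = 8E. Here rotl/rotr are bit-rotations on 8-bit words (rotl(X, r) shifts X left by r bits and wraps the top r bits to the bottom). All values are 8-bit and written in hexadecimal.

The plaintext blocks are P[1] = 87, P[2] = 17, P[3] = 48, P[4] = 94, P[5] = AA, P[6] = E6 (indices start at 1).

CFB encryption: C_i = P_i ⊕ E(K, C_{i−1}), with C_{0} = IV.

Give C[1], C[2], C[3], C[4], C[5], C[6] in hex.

C[1]: E(K, 8E) = F4; 87 ⊕ F4 = 73.
C[2]: E(K, 73) = 0A; 17 ⊕ 0A = 1D.
C[3]: E(K, 1D) = 3D; 48 ⊕ 3D = 75.
C[4]: E(K, 75) = 09; 94 ⊕ 09 = 9D.
C[5]: E(K, 9D) = 7D; AA ⊕ 7D = D7.
C[6]: E(K, D7) = 58; E6 ⊕ 58 = BE.

C[1] = 73, C[2] = 1D, C[3] = 75, C[4] = 9D, C[5] = D7, C[6] = BE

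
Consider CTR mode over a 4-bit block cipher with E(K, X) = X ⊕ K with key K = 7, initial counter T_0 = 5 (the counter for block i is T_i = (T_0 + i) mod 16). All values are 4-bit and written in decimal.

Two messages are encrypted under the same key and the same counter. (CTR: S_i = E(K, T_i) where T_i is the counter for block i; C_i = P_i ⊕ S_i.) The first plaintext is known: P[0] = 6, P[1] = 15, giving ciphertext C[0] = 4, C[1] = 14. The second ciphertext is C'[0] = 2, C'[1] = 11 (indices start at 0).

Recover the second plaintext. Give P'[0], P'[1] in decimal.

In CTR with a reused counter, both messages share the same keystream S_i, so C_i ⊕ C'_i = P_i ⊕ P'_i and thus P'_i = P_i ⊕ C_i ⊕ C'_i.
P'[0]: 6 ⊕ 4 ⊕ 2 = 0.
P'[1]: 15 ⊕ 14 ⊕ 11 = 10.

P'[0] = 0, P'[1] = 10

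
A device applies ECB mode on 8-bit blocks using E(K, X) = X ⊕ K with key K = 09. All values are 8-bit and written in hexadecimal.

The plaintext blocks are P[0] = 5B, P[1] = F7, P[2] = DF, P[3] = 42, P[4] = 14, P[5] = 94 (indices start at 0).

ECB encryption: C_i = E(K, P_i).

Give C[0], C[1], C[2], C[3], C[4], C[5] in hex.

C[0] = 52, C[1] = FE, C[2] = D6, C[3] = 4B, C[4] = 1D, C[5] = 9D

C[0]: E(K, 5B) = 52.
C[1]: E(K, F7) = FE.
C[2]: E(K, DF) = D6.
C[3]: E(K, 42) = 4B.
C[4]: E(K, 14) = 1D.
C[5]: E(K, 94) = 9D.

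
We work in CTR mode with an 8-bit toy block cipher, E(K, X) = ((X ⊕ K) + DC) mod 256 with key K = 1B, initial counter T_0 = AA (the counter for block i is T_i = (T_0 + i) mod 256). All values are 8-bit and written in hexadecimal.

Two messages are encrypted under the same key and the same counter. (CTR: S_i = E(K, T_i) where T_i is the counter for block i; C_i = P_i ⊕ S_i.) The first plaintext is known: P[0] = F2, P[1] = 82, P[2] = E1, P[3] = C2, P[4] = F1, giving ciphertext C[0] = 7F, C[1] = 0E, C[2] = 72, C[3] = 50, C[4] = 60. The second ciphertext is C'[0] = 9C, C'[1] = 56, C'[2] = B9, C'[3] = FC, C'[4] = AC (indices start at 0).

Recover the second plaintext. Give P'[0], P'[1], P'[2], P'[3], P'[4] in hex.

P'[0] = 11, P'[1] = DA, P'[2] = 2A, P'[3] = 6E, P'[4] = 3D

In CTR with a reused counter, both messages share the same keystream S_i, so C_i ⊕ C'_i = P_i ⊕ P'_i and thus P'_i = P_i ⊕ C_i ⊕ C'_i.
P'[0]: F2 ⊕ 7F ⊕ 9C = 11.
P'[1]: 82 ⊕ 0E ⊕ 56 = DA.
P'[2]: E1 ⊕ 72 ⊕ B9 = 2A.
P'[3]: C2 ⊕ 50 ⊕ FC = 6E.
P'[4]: F1 ⊕ 60 ⊕ AC = 3D.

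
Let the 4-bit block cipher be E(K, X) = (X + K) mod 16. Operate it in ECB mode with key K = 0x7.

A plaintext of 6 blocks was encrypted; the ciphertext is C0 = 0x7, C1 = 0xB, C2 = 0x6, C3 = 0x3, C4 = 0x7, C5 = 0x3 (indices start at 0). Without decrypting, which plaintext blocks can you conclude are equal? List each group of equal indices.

ECB encrypts each block independently with the same key, so equal ciphertext blocks imply equal plaintext blocks.
C0 = C4 = 0x7, so P0 = P4.
C3 = C5 = 0x3, so P3 = P5.

P0 = P4; P3 = P5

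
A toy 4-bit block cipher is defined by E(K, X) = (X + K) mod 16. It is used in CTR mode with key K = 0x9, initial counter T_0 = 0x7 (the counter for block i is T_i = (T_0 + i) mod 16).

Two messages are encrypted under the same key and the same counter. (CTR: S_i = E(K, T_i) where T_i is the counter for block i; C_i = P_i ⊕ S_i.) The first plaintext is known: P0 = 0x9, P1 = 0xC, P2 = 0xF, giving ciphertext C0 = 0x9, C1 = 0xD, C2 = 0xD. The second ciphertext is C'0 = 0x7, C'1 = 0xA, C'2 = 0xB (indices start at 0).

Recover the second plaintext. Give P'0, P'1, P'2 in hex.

P'0 = 0x7, P'1 = 0xB, P'2 = 0x9

In CTR with a reused counter, both messages share the same keystream S_i, so C_i ⊕ C'_i = P_i ⊕ P'_i and thus P'_i = P_i ⊕ C_i ⊕ C'_i.
P'0: 0x9 ⊕ 0x9 ⊕ 0x7 = 0x7.
P'1: 0xC ⊕ 0xD ⊕ 0xA = 0xB.
P'2: 0xF ⊕ 0xD ⊕ 0xB = 0x9.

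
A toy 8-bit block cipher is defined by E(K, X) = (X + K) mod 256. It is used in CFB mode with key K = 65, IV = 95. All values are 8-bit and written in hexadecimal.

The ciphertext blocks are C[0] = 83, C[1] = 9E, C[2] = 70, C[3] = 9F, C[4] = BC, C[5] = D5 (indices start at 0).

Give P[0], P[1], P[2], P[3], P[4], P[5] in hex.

CFB decryption: P_i = C_i ⊕ E(K, C_{i−1}), with C_{−1} = IV.
P[0]: E(K, 95) = FA; 83 ⊕ FA = 79.
P[1]: E(K, 83) = E8; 9E ⊕ E8 = 76.
P[2]: E(K, 9E) = 03; 70 ⊕ 03 = 73.
P[3]: E(K, 70) = D5; 9F ⊕ D5 = 4A.
P[4]: E(K, 9F) = 04; BC ⊕ 04 = B8.
P[5]: E(K, BC) = 21; D5 ⊕ 21 = F4.

P[0] = 79, P[1] = 76, P[2] = 73, P[3] = 4A, P[4] = B8, P[5] = F4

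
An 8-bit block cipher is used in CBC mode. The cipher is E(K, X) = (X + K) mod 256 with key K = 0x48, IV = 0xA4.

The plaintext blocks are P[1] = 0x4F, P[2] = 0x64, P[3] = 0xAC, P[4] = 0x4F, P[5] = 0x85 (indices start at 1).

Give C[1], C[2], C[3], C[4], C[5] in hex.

CBC encryption: C_i = E(K, P_i ⊕ C_{i−1}), with C_{0} = IV.
C[1]: P[1] ⊕ 0xA4 = 0xEB; E(K, 0xEB) = 0x33.
C[2]: P[2] ⊕ 0x33 = 0x57; E(K, 0x57) = 0x9F.
C[3]: P[3] ⊕ 0x9F = 0x33; E(K, 0x33) = 0x7B.
C[4]: P[4] ⊕ 0x7B = 0x34; E(K, 0x34) = 0x7C.
C[5]: P[5] ⊕ 0x7C = 0xF9; E(K, 0xF9) = 0x41.

C[1] = 0x33, C[2] = 0x9F, C[3] = 0x7B, C[4] = 0x7C, C[5] = 0x41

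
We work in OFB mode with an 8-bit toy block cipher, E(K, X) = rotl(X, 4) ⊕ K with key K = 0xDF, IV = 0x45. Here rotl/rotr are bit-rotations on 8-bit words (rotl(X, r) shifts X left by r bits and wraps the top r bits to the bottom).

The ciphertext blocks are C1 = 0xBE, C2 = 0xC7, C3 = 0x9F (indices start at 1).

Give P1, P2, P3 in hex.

OFB decryption: S_i = E(K, S_{i−1}) with S_{0} = IV; P_i = C_i ⊕ S_i.
P1: S = E(K, 0x45) = 0x8B; 0xBE ⊕ 0x8B = 0x35.
P2: S = E(K, 0x8B) = 0x67; 0xC7 ⊕ 0x67 = 0xA0.
P3: S = E(K, 0x67) = 0xA9; 0x9F ⊕ 0xA9 = 0x36.

P1 = 0x35, P2 = 0xA0, P3 = 0x36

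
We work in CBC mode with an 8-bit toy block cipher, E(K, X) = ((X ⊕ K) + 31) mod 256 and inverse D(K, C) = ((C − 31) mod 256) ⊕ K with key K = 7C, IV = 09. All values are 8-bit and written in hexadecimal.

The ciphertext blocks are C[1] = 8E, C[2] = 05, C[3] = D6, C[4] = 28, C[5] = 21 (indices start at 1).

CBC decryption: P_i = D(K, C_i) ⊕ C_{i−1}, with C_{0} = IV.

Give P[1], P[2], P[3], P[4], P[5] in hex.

P[1] = 28, P[2] = 26, P[3] = DC, P[4] = 5D, P[5] = A4

P[1]: D(K, 8E) = 21; 21 ⊕ 09 = 28.
P[2]: D(K, 05) = A8; A8 ⊕ 8E = 26.
P[3]: D(K, D6) = D9; D9 ⊕ 05 = DC.
P[4]: D(K, 28) = 8B; 8B ⊕ D6 = 5D.
P[5]: D(K, 21) = 8C; 8C ⊕ 28 = A4.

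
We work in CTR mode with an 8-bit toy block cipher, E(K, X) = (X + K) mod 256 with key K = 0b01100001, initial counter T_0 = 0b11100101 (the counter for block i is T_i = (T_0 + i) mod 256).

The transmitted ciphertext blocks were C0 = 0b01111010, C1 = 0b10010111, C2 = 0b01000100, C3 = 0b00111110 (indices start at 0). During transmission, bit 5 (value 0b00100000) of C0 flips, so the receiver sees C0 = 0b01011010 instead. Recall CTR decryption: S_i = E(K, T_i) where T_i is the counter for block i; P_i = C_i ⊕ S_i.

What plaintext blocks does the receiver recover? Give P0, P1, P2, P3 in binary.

Only C0 changed, to 0b01011010. In CTR, a change in C_i flips the same bit in P_i only; the keystream is unaffected. Decrypting the received ciphertext:
P0: T = 0b11100101, S = E(K, T) = 0b01000110; 0b01011010 ⊕ 0b01000110 = 0b00011100.
P1: T = 0b11100110, S = E(K, T) = 0b01000111; 0b10010111 ⊕ 0b01000111 = 0b11010000.
P2: T = 0b11100111, S = E(K, T) = 0b01001000; 0b01000100 ⊕ 0b01001000 = 0b00001100.
P3: T = 0b11101000, S = E(K, T) = 0b01001001; 0b00111110 ⊕ 0b01001001 = 0b01110111.
Blocks that differ from the original plaintext: P0.

P0 = 0b00011100, P1 = 0b11010000, P2 = 0b00001100, P3 = 0b01110111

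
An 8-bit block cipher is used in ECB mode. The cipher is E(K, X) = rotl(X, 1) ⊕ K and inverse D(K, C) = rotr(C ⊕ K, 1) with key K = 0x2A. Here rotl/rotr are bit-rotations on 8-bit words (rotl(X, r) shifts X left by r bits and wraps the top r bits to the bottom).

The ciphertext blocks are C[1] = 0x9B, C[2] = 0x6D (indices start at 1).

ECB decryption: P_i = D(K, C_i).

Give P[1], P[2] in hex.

P[1]: D(K, 0x9B) = 0xD8.
P[2]: D(K, 0x6D) = 0xA3.

P[1] = 0xD8, P[2] = 0xA3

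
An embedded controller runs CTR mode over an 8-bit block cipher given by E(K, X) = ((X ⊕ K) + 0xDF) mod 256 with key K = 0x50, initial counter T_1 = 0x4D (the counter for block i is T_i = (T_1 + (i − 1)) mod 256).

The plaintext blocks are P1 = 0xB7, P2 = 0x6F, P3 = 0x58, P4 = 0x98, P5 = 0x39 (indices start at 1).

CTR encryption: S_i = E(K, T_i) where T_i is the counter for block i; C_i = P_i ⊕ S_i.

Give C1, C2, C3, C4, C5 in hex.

C1: T = 0x4D, S = E(K, T) = 0xFC; 0xB7 ⊕ 0xFC = 0x4B.
C2: T = 0x4E, S = E(K, T) = 0xFD; 0x6F ⊕ 0xFD = 0x92.
C3: T = 0x4F, S = E(K, T) = 0xFE; 0x58 ⊕ 0xFE = 0xA6.
C4: T = 0x50, S = E(K, T) = 0xDF; 0x98 ⊕ 0xDF = 0x47.
C5: T = 0x51, S = E(K, T) = 0xE0; 0x39 ⊕ 0xE0 = 0xD9.

C1 = 0x4B, C2 = 0x92, C3 = 0xA6, C4 = 0x47, C5 = 0xD9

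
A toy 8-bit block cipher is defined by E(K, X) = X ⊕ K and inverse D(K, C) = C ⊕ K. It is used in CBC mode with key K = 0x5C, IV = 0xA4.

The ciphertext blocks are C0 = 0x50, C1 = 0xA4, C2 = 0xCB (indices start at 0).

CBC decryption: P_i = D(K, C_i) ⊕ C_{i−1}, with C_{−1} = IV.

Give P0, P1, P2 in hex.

P0: D(K, 0x50) = 0x0C; 0x0C ⊕ 0xA4 = 0xA8.
P1: D(K, 0xA4) = 0xF8; 0xF8 ⊕ 0x50 = 0xA8.
P2: D(K, 0xCB) = 0x97; 0x97 ⊕ 0xA4 = 0x33.

P0 = 0xA8, P1 = 0xA8, P2 = 0x33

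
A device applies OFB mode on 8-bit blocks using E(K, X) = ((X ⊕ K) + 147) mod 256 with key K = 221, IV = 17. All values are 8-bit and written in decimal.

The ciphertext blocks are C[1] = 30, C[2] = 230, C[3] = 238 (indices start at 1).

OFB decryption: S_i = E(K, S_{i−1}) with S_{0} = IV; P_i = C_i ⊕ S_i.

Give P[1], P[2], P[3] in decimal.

P[1]: S = E(K, 17) = 95; 30 ⊕ 95 = 65.
P[2]: S = E(K, 95) = 21; 230 ⊕ 21 = 243.
P[3]: S = E(K, 21) = 91; 238 ⊕ 91 = 181.

P[1] = 65, P[2] = 243, P[3] = 181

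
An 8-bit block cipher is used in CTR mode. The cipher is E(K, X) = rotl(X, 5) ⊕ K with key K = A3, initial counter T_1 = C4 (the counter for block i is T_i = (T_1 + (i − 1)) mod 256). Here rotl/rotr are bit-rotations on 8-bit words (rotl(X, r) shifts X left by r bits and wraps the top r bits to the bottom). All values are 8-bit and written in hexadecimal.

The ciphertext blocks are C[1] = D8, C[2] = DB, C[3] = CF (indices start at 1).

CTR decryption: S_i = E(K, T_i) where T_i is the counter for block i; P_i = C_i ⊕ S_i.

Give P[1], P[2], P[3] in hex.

P[1]: T = C4, S = E(K, T) = 3B; D8 ⊕ 3B = E3.
P[2]: T = C5, S = E(K, T) = 1B; DB ⊕ 1B = C0.
P[3]: T = C6, S = E(K, T) = 7B; CF ⊕ 7B = B4.

P[1] = E3, P[2] = C0, P[3] = B4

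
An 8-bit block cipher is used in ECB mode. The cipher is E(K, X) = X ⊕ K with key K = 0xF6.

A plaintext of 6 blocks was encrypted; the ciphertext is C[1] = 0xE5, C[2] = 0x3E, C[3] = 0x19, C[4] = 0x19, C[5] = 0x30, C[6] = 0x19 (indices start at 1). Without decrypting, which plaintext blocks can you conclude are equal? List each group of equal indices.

P[3] = P[4] = P[6]

ECB encrypts each block independently with the same key, so equal ciphertext blocks imply equal plaintext blocks.
C[3] = C[4] = C[6] = 0x19, so P[3] = P[4] = P[6].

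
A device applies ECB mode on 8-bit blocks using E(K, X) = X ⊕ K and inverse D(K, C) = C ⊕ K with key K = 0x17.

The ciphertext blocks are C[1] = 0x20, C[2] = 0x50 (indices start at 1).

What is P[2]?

ECB decryption: P_i = D(K, C_i).
P[2]: D(K, 0x50) = 0x47.

P[2] = 0x47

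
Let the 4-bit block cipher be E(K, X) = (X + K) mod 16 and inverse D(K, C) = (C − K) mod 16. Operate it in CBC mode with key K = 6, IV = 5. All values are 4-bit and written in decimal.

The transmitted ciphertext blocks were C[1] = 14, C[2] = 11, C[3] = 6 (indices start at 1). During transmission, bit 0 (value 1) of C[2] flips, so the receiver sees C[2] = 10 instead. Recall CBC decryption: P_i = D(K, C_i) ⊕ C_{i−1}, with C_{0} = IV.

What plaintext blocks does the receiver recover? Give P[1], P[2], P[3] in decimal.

Only C[2] changed, to 10. In CBC, a change in C_i garbles P_i and flips the same bit in P_{i+1}. Decrypting the received ciphertext:
P[1]: D(K, 14) = 8; 8 ⊕ 5 = 13.
P[2]: D(K, 10) = 4; 4 ⊕ 14 = 10.
P[3]: D(K, 6) = 0; 0 ⊕ 10 = 10.
Blocks that differ from the original plaintext: P[2], P[3].

P[1] = 13, P[2] = 10, P[3] = 10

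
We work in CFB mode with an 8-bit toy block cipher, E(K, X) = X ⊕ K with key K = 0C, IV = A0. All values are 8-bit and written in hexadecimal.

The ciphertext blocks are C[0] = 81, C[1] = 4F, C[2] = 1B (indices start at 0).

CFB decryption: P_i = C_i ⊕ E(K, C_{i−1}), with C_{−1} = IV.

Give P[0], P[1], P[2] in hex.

P[0] = 2D, P[1] = C2, P[2] = 58

P[0]: E(K, A0) = AC; 81 ⊕ AC = 2D.
P[1]: E(K, 81) = 8D; 4F ⊕ 8D = C2.
P[2]: E(K, 4F) = 43; 1B ⊕ 43 = 58.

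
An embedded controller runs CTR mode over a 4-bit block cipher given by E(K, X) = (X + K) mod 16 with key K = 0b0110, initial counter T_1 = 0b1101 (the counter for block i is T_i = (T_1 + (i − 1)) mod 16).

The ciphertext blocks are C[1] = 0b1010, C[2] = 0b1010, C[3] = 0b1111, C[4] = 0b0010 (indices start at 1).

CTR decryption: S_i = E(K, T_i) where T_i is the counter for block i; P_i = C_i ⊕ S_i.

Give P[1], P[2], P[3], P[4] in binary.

P[1]: T = 0b1101, S = E(K, T) = 0b0011; 0b1010 ⊕ 0b0011 = 0b1001.
P[2]: T = 0b1110, S = E(K, T) = 0b0100; 0b1010 ⊕ 0b0100 = 0b1110.
P[3]: T = 0b1111, S = E(K, T) = 0b0101; 0b1111 ⊕ 0b0101 = 0b1010.
P[4]: T = 0b0000, S = E(K, T) = 0b0110; 0b0010 ⊕ 0b0110 = 0b0100.

P[1] = 0b1001, P[2] = 0b1110, P[3] = 0b1010, P[4] = 0b0100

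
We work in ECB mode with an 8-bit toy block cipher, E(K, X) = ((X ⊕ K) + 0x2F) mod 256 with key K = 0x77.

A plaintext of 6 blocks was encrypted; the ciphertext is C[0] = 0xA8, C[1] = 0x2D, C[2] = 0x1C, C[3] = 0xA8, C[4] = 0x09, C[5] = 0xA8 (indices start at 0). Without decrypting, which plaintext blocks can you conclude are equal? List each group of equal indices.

P[0] = P[3] = P[5]

ECB encrypts each block independently with the same key, so equal ciphertext blocks imply equal plaintext blocks.
C[0] = C[3] = C[5] = 0xA8, so P[0] = P[3] = P[5].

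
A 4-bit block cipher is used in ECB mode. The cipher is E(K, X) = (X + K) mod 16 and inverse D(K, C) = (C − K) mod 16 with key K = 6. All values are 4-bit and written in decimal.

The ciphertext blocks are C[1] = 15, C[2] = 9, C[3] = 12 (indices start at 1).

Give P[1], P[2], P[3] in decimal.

P[1] = 9, P[2] = 3, P[3] = 6

ECB decryption: P_i = D(K, C_i).
P[1]: D(K, 15) = 9.
P[2]: D(K, 9) = 3.
P[3]: D(K, 12) = 6.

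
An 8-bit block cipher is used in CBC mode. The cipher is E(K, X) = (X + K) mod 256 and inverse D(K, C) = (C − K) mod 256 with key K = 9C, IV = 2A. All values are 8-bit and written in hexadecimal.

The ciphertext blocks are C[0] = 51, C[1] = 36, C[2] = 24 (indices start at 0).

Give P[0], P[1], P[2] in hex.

CBC decryption: P_i = D(K, C_i) ⊕ C_{i−1}, with C_{−1} = IV.
P[0]: D(K, 51) = B5; B5 ⊕ 2A = 9F.
P[1]: D(K, 36) = 9A; 9A ⊕ 51 = CB.
P[2]: D(K, 24) = 88; 88 ⊕ 36 = BE.

P[0] = 9F, P[1] = CB, P[2] = BE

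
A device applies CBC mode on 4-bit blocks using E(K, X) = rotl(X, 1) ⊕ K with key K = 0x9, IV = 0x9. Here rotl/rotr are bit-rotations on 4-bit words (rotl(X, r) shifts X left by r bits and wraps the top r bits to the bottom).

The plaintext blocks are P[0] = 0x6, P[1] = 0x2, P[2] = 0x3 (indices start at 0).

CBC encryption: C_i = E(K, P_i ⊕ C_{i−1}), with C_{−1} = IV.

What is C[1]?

C[0]: P[0] ⊕ 0x9 = 0xF; E(K, 0xF) = 0x6.
C[1]: P[1] ⊕ 0x6 = 0x4; E(K, 0x4) = 0x1.

C[1] = 0x1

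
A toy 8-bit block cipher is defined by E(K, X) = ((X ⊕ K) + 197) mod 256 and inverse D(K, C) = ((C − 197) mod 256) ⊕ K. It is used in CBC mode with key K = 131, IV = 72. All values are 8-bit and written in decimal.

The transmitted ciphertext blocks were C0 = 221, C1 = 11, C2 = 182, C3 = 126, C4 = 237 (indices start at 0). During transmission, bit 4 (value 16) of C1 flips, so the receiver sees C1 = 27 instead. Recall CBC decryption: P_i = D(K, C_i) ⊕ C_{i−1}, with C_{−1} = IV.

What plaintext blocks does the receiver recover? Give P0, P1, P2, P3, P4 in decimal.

Only C1 changed, to 27. In CBC, a change in C_i garbles P_i and flips the same bit in P_{i+1}. Decrypting the received ciphertext:
P0: D(K, 221) = 155; 155 ⊕ 72 = 211.
P1: D(K, 27) = 213; 213 ⊕ 221 = 8.
P2: D(K, 182) = 114; 114 ⊕ 27 = 105.
P3: D(K, 126) = 58; 58 ⊕ 182 = 140.
P4: D(K, 237) = 171; 171 ⊕ 126 = 213.
Blocks that differ from the original plaintext: P1, P2.

P0 = 211, P1 = 8, P2 = 105, P3 = 140, P4 = 213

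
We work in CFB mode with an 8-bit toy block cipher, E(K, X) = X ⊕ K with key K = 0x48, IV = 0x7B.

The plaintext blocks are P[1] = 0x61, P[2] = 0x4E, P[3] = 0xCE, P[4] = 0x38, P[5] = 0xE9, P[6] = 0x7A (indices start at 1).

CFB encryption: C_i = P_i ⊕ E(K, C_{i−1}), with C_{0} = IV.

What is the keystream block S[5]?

0xEA

C[1]: E(K, 0x7B) = 0x33; 0x61 ⊕ 0x33 = 0x52.
C[2]: E(K, 0x52) = 0x1A; 0x4E ⊕ 0x1A = 0x54.
C[3]: E(K, 0x54) = 0x1C; 0xCE ⊕ 0x1C = 0xD2.
C[4]: E(K, 0xD2) = 0x9A; 0x38 ⊕ 0x9A = 0xA2.
C[5]: E(K, 0xA2) = 0xEA; 0xE9 ⊕ 0xEA = 0x03.
So S[5] = 0xEA.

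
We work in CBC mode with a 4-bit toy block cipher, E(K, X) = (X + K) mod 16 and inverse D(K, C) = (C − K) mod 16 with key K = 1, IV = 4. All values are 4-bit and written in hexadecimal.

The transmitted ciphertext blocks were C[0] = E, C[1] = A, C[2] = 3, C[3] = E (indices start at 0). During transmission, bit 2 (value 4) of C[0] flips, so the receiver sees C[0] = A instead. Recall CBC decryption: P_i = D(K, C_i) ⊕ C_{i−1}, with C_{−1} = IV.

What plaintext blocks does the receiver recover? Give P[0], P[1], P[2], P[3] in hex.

P[0] = D, P[1] = 3, P[2] = 8, P[3] = E

Only C[0] changed, to A. In CBC, a change in C_i garbles P_i and flips the same bit in P_{i+1}. Decrypting the received ciphertext:
P[0]: D(K, A) = 9; 9 ⊕ 4 = D.
P[1]: D(K, A) = 9; 9 ⊕ A = 3.
P[2]: D(K, 3) = 2; 2 ⊕ A = 8.
P[3]: D(K, E) = D; D ⊕ 3 = E.
Blocks that differ from the original plaintext: P[0], P[1].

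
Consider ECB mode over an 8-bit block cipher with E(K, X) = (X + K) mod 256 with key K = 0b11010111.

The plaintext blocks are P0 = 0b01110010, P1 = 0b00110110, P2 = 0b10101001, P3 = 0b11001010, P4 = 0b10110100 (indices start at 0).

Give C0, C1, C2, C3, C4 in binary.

ECB encryption: C_i = E(K, P_i).
C0: E(K, 0b01110010) = 0b01001001.
C1: E(K, 0b00110110) = 0b00001101.
C2: E(K, 0b10101001) = 0b10000000.
C3: E(K, 0b11001010) = 0b10100001.
C4: E(K, 0b10110100) = 0b10001011.

C0 = 0b01001001, C1 = 0b00001101, C2 = 0b10000000, C3 = 0b10100001, C4 = 0b10001011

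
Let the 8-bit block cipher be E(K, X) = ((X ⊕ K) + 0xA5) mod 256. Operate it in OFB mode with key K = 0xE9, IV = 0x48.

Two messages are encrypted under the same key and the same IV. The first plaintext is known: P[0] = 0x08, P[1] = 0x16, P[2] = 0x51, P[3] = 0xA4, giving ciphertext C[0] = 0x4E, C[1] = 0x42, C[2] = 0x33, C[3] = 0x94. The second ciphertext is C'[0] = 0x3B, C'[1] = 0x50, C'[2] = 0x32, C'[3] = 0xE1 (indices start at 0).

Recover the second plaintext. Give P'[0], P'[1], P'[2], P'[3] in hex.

In OFB with a reused IV, both messages share the same keystream S_i, so C_i ⊕ C'_i = P_i ⊕ P'_i and thus P'_i = P_i ⊕ C_i ⊕ C'_i.
P'[0]: 0x08 ⊕ 0x4E ⊕ 0x3B = 0x7D.
P'[1]: 0x16 ⊕ 0x42 ⊕ 0x50 = 0x04.
P'[2]: 0x51 ⊕ 0x33 ⊕ 0x32 = 0x50.
P'[3]: 0xA4 ⊕ 0x94 ⊕ 0xE1 = 0xD1.

P'[0] = 0x7D, P'[1] = 0x04, P'[2] = 0x50, P'[3] = 0xD1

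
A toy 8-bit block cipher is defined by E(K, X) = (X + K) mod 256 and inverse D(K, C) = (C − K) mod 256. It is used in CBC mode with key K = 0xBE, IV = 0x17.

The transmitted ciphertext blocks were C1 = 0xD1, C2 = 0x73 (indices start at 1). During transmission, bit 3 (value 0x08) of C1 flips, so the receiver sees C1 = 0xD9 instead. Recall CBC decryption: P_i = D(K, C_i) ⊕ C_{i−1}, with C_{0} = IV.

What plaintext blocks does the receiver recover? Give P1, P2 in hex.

Only C1 changed, to 0xD9. In CBC, a change in C_i garbles P_i and flips the same bit in P_{i+1}. Decrypting the received ciphertext:
P1: D(K, 0xD9) = 0x1B; 0x1B ⊕ 0x17 = 0x0C.
P2: D(K, 0x73) = 0xB5; 0xB5 ⊕ 0xD9 = 0x6C.
Blocks that differ from the original plaintext: P1, P2.

P1 = 0x0C, P2 = 0x6C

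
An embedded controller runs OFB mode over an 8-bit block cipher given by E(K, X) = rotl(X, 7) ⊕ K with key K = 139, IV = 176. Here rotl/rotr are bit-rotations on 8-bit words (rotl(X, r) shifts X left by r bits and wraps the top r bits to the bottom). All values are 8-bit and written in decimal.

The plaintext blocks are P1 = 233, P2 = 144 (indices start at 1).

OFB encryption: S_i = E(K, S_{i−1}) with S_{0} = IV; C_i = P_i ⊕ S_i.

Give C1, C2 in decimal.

C1: S = E(K, 176) = 211; 233 ⊕ 211 = 58.
C2: S = E(K, 211) = 98; 144 ⊕ 98 = 242.

C1 = 58, C2 = 242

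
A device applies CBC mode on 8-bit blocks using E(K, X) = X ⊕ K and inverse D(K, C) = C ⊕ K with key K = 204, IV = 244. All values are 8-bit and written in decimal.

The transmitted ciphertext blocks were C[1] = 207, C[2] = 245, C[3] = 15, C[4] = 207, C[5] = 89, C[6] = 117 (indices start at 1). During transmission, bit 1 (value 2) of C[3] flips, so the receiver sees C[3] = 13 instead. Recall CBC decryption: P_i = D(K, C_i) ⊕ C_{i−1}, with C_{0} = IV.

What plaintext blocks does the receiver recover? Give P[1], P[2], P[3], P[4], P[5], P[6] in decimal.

Only C[3] changed, to 13. In CBC, a change in C_i garbles P_i and flips the same bit in P_{i+1}. Decrypting the received ciphertext:
P[1]: D(K, 207) = 3; 3 ⊕ 244 = 247.
P[2]: D(K, 245) = 57; 57 ⊕ 207 = 246.
P[3]: D(K, 13) = 193; 193 ⊕ 245 = 52.
P[4]: D(K, 207) = 3; 3 ⊕ 13 = 14.
P[5]: D(K, 89) = 149; 149 ⊕ 207 = 90.
P[6]: D(K, 117) = 185; 185 ⊕ 89 = 224.
Blocks that differ from the original plaintext: P[3], P[4].

P[1] = 247, P[2] = 246, P[3] = 52, P[4] = 14, P[5] = 90, P[6] = 224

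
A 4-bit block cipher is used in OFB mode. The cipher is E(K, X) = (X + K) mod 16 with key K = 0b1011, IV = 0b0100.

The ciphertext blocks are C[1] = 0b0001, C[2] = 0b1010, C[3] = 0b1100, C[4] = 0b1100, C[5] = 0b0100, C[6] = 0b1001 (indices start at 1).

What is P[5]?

P[5] = 0b1111

OFB decryption: S_i = E(K, S_{i−1}) with S_{0} = IV; P_i = C_i ⊕ S_i.
P[1]: S = E(K, 0b0100) = 0b1111; 0b0001 ⊕ 0b1111 = 0b1110.
P[2]: S = E(K, 0b1111) = 0b1010; 0b1010 ⊕ 0b1010 = 0b0000.
P[3]: S = E(K, 0b1010) = 0b0101; 0b1100 ⊕ 0b0101 = 0b1001.
P[4]: S = E(K, 0b0101) = 0b0000; 0b1100 ⊕ 0b0000 = 0b1100.
P[5]: S = E(K, 0b0000) = 0b1011; 0b0100 ⊕ 0b1011 = 0b1111.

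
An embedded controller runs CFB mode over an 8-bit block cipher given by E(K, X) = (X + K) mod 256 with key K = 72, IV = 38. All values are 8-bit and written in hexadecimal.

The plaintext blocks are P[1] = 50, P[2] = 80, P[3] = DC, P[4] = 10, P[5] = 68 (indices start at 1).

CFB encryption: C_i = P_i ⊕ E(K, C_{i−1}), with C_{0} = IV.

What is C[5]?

C[5] = 3E

C[1]: E(K, 38) = AA; 50 ⊕ AA = FA.
C[2]: E(K, FA) = 6C; 80 ⊕ 6C = EC.
C[3]: E(K, EC) = 5E; DC ⊕ 5E = 82.
C[4]: E(K, 82) = F4; 10 ⊕ F4 = E4.
C[5]: E(K, E4) = 56; 68 ⊕ 56 = 3E.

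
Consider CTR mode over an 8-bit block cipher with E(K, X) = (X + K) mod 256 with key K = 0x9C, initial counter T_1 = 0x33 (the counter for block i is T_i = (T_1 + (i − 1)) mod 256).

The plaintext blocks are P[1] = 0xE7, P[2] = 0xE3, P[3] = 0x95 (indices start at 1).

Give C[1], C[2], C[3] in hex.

C[1] = 0x28, C[2] = 0x33, C[3] = 0x44

CTR encryption: S_i = E(K, T_i) where T_i is the counter for block i; C_i = P_i ⊕ S_i.
C[1]: T = 0x33, S = E(K, T) = 0xCF; 0xE7 ⊕ 0xCF = 0x28.
C[2]: T = 0x34, S = E(K, T) = 0xD0; 0xE3 ⊕ 0xD0 = 0x33.
C[3]: T = 0x35, S = E(K, T) = 0xD1; 0x95 ⊕ 0xD1 = 0x44.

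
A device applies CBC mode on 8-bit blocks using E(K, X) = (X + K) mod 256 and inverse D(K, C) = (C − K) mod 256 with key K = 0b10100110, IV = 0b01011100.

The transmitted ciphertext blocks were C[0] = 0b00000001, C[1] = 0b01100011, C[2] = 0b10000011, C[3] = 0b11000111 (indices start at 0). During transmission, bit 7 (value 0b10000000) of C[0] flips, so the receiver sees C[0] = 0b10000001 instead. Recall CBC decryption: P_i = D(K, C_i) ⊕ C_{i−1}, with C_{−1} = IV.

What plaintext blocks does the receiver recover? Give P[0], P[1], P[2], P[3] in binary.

Only C[0] changed, to 0b10000001. In CBC, a change in C_i garbles P_i and flips the same bit in P_{i+1}. Decrypting the received ciphertext:
P[0]: D(K, 0b10000001) = 0b11011011; 0b11011011 ⊕ 0b01011100 = 0b10000111.
P[1]: D(K, 0b01100011) = 0b10111101; 0b10111101 ⊕ 0b10000001 = 0b00111100.
P[2]: D(K, 0b10000011) = 0b11011101; 0b11011101 ⊕ 0b01100011 = 0b10111110.
P[3]: D(K, 0b11000111) = 0b00100001; 0b00100001 ⊕ 0b10000011 = 0b10100010.
Blocks that differ from the original plaintext: P[0], P[1].

P[0] = 0b10000111, P[1] = 0b00111100, P[2] = 0b10111110, P[3] = 0b10100010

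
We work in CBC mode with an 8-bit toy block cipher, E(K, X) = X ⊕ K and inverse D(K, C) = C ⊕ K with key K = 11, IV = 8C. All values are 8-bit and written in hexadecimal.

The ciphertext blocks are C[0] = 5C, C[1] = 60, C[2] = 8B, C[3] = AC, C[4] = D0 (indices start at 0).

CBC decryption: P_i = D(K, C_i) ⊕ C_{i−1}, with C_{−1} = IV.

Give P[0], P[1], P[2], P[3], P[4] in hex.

P[0] = C1, P[1] = 2D, P[2] = FA, P[3] = 36, P[4] = 6D

P[0]: D(K, 5C) = 4D; 4D ⊕ 8C = C1.
P[1]: D(K, 60) = 71; 71 ⊕ 5C = 2D.
P[2]: D(K, 8B) = 9A; 9A ⊕ 60 = FA.
P[3]: D(K, AC) = BD; BD ⊕ 8B = 36.
P[4]: D(K, D0) = C1; C1 ⊕ AC = 6D.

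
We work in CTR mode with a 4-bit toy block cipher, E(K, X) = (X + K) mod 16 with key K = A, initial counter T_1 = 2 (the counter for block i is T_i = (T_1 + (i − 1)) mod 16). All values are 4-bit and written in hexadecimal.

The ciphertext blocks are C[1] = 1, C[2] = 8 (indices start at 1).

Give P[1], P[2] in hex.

P[1] = D, P[2] = 5

CTR decryption: S_i = E(K, T_i) where T_i is the counter for block i; P_i = C_i ⊕ S_i.
P[1]: T = 2, S = E(K, T) = C; 1 ⊕ C = D.
P[2]: T = 3, S = E(K, T) = D; 8 ⊕ D = 5.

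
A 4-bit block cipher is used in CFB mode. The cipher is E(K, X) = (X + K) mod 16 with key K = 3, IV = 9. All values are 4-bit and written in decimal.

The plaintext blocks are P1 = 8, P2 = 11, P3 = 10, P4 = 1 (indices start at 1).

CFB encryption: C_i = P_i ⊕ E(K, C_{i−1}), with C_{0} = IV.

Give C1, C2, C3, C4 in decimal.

C1: E(K, 9) = 12; 8 ⊕ 12 = 4.
C2: E(K, 4) = 7; 11 ⊕ 7 = 12.
C3: E(K, 12) = 15; 10 ⊕ 15 = 5.
C4: E(K, 5) = 8; 1 ⊕ 8 = 9.

C1 = 4, C2 = 12, C3 = 5, C4 = 9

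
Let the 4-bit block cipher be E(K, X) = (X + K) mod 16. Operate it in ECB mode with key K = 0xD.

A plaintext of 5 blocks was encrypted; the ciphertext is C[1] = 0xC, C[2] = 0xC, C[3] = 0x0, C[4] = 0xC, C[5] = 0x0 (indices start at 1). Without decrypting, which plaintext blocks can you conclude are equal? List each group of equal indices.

ECB encrypts each block independently with the same key, so equal ciphertext blocks imply equal plaintext blocks.
C[1] = C[2] = C[4] = 0xC, so P[1] = P[2] = P[4].
C[3] = C[5] = 0x0, so P[3] = P[5].

P[1] = P[2] = P[4]; P[3] = P[5]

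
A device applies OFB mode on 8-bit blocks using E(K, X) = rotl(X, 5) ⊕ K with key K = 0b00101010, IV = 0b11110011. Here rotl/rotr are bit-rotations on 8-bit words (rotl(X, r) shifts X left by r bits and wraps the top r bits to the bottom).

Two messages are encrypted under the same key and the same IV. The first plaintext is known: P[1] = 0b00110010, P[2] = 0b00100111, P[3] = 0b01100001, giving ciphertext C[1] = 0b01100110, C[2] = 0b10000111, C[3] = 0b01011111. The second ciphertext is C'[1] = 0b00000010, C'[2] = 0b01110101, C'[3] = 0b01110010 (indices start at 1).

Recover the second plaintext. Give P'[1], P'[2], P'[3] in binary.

In OFB with a reused IV, both messages share the same keystream S_i, so C_i ⊕ C'_i = P_i ⊕ P'_i and thus P'_i = P_i ⊕ C_i ⊕ C'_i.
P'[1]: 0b00110010 ⊕ 0b01100110 ⊕ 0b00000010 = 0b01010110.
P'[2]: 0b00100111 ⊕ 0b10000111 ⊕ 0b01110101 = 0b11010101.
P'[3]: 0b01100001 ⊕ 0b01011111 ⊕ 0b01110010 = 0b01001100.

P'[1] = 0b01010110, P'[2] = 0b11010101, P'[3] = 0b01001100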